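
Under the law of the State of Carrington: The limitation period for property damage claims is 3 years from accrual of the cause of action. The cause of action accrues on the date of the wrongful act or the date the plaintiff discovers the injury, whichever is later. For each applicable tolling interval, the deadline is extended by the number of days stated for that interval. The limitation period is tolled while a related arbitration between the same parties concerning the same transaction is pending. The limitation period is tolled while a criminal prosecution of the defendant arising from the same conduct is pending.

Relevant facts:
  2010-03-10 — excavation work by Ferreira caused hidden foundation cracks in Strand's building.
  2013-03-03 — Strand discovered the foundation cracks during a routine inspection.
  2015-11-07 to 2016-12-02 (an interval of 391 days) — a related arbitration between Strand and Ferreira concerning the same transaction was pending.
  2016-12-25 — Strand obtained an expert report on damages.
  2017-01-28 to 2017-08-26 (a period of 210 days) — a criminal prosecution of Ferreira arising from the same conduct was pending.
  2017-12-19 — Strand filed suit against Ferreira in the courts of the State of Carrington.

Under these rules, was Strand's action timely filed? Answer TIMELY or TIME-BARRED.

The claim accrued on 2013-03-03 — the later of the 2010-03-10 act and the 2013-03-03 discovery.
3 years from 2013-03-03 is 2016-03-03.
Because the pending related arbitration ran from 2015-11-07 to 2016-12-02, the deadline is extended by 391 days to 2017-03-29.
Because the pending criminal prosecution ran from 2017-01-28 to 2017-08-26, the deadline is extended by 210 days to 2017-10-25.
None of the other events listed affects the running of the period under the stated rules.
Strand filed on 2017-12-19, after the 2017-10-25 deadline, so the action is time-barred.

TIME-BARRED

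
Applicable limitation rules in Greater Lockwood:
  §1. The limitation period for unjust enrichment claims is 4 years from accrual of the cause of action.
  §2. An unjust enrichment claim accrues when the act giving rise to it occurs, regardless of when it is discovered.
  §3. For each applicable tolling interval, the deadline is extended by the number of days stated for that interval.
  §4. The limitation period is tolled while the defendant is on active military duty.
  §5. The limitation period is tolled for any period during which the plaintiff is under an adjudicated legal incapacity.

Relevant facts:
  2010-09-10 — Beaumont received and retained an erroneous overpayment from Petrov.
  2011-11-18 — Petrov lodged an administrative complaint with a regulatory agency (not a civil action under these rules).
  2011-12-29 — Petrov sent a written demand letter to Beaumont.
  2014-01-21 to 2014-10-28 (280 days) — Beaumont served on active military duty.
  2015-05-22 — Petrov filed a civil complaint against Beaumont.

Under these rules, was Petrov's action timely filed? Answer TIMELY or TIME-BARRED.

TIMELY

The cause of action accrued on 2010-09-10, the date of the act.
Adding the 4 years base period to 2010-09-10 gives a deadline of 2014-09-10, before any tolling.
The period was tolled for 280 days by the defendant's active military service (2014-01-21 to 2014-10-28), pushing the deadline to 2015-06-17.
None of the other events listed affects the running of the period under the stated rules.
Petrov filed on 2015-05-22, before the 2015-06-17 deadline, so the action is timely.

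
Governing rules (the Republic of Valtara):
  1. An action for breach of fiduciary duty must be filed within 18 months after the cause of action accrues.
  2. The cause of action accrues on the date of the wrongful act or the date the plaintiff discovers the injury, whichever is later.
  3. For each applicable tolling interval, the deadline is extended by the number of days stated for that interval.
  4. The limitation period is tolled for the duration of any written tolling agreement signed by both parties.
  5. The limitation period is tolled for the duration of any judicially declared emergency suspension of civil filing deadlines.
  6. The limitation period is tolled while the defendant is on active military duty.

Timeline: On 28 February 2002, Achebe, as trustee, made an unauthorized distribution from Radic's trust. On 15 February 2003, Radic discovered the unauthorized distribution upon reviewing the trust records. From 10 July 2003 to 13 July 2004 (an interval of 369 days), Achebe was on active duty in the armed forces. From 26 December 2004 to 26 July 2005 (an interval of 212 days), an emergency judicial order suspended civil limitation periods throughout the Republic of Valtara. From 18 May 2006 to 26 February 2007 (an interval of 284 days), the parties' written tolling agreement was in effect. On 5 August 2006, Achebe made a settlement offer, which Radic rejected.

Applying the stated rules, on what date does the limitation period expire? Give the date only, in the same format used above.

19 March 2006

Because discovery on 15 February 2003 post-dates the 28 February 2002 act, accrual under the later-of rule falls on 15 February 2003.
The untolled deadline — 18 months after 15 February 2003 — is 15 August 2004.
The defendant's active military service from 10 July 2003 to 13 July 2004 tolled the period for 369 days, extending the deadline to 19 August 2005.
The period was tolled for 212 days by the emergency suspension of filing deadlines (26 December 2004 to 26 July 2005), pushing the deadline to 19 March 2006.
The written tolling agreement starting 18 May 2006 came too late — the period had run on 19 March 2006 — and so does not extend the deadline.
None of the other events listed affects the running of the period under the stated rules.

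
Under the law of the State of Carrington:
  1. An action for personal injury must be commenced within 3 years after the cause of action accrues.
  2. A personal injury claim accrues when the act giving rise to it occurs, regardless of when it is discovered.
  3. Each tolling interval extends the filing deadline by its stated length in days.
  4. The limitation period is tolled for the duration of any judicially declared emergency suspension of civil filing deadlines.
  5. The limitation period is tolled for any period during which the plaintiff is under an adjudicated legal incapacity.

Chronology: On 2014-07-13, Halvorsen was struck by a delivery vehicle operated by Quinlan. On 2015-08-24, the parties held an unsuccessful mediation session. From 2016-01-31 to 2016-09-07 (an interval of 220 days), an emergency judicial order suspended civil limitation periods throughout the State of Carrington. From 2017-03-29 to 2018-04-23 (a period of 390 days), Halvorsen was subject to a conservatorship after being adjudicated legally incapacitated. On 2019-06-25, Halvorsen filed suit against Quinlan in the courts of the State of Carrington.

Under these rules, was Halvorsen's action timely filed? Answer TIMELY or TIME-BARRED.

The cause of action accrued on 2014-07-13, the date of the act.
The untolled deadline — 3 years after 2014-07-13 — is 2017-07-13.
The period was tolled for 220 days by the emergency suspension of filing deadlines (2016-01-31 to 2016-09-07), pushing the deadline to 2018-02-18.
The plaintiff's legal incapacity from 2017-03-29 to 2018-04-23 tolled the period for 390 days, extending the deadline to 2019-03-15.
None of the other events listed affects the running of the period under the stated rules.
Halvorsen filed on 2019-06-25, after the 2019-03-15 deadline, so the action is time-barred.

TIME-BARRED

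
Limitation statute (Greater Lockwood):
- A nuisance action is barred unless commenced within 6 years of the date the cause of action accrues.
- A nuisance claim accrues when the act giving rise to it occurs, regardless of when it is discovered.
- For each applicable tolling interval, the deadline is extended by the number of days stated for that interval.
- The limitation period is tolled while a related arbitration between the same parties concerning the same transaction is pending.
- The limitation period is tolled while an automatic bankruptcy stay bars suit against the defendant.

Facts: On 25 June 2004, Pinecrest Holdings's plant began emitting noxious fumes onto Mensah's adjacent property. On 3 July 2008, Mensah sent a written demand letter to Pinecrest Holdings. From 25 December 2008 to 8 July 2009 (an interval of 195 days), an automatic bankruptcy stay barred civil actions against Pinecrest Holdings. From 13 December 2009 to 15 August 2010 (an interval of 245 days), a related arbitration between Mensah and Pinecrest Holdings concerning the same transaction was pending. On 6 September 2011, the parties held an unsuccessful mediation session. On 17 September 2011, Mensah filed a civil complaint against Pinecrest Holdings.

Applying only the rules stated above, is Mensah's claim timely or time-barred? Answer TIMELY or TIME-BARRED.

TIME-BARRED

The claim accrued on 25 June 2004, when the wrongful act occurred.
The untolled deadline — 6 years after 25 June 2004 — is 25 June 2010.
The period was tolled for 195 days by the automatic bankruptcy stay (25 December 2008 to 8 July 2009), pushing the deadline to 6 January 2011.
Because the pending related arbitration ran from 13 December 2009 to 15 August 2010, the deadline is extended by 245 days to 8 September 2011.
Nothing else in the chronology tolls or restarts the period.
Mensah filed on 17 September 2011, after the 8 September 2011 deadline, so the action is time-barred.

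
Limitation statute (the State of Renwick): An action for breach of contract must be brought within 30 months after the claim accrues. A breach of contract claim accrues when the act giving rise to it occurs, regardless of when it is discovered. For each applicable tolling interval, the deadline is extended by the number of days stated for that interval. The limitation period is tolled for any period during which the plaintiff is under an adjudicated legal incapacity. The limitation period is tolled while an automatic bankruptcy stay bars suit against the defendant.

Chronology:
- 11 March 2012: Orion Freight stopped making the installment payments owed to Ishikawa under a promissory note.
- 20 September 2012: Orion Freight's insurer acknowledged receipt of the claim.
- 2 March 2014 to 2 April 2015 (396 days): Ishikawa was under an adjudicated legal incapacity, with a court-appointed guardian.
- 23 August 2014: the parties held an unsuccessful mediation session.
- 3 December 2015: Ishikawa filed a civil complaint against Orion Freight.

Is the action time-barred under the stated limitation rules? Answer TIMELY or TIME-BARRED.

TIME-BARRED

The claim accrued on 11 March 2012, the date of the act.
The untolled deadline — 30 months after 11 March 2012 — is 11 September 2014.
The plaintiff's legal incapacity from 2 March 2014 to 2 April 2015 tolled the period for 396 days, extending the deadline to 12 October 2015.
Nothing else in the chronology tolls or restarts the period.
Filing on 3 December 2015 missed the 12 October 2015 deadline — the action is time-barred.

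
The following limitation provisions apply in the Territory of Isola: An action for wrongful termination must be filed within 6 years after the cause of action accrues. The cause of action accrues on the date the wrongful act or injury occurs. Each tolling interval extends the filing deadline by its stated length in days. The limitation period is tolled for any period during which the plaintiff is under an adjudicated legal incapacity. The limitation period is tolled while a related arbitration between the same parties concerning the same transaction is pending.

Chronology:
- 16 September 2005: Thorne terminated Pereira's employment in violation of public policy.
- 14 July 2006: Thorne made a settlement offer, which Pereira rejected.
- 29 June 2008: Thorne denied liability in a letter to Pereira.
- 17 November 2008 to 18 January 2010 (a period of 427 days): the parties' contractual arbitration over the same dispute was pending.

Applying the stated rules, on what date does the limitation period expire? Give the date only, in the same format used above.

16 November 2012

The cause of action accrued on 16 September 2005, the date of the act.
The untolled deadline — 6 years after 16 September 2005 — is 16 September 2011.
The period was tolled for 427 days by the pending related arbitration (17 November 2008 to 18 January 2010), pushing the deadline to 16 November 2012.
Nothing else in the chronology tolls or restarts the period.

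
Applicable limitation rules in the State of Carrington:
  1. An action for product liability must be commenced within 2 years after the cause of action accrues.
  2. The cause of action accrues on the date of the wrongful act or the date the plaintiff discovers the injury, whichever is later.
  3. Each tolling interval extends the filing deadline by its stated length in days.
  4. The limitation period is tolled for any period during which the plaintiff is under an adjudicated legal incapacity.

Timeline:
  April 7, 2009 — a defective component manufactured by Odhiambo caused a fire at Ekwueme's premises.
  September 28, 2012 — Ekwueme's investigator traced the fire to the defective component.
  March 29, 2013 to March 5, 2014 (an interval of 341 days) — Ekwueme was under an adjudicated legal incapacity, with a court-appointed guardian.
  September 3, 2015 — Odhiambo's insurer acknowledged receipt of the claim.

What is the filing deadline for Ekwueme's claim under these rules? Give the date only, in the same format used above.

September 4, 2015

Because discovery on September 28, 2012 post-dates the April 7, 2009 act, accrual under the later-of rule falls on September 28, 2012.
Adding the 2 years base period to September 28, 2012 gives a deadline of September 28, 2014, before any tolling.
Because the plaintiff's legal incapacity ran from March 29, 2013 to March 5, 2014, the deadline is extended by 341 days to September 4, 2015.
The other events in the timeline have no effect on the limitation period under the stated rules.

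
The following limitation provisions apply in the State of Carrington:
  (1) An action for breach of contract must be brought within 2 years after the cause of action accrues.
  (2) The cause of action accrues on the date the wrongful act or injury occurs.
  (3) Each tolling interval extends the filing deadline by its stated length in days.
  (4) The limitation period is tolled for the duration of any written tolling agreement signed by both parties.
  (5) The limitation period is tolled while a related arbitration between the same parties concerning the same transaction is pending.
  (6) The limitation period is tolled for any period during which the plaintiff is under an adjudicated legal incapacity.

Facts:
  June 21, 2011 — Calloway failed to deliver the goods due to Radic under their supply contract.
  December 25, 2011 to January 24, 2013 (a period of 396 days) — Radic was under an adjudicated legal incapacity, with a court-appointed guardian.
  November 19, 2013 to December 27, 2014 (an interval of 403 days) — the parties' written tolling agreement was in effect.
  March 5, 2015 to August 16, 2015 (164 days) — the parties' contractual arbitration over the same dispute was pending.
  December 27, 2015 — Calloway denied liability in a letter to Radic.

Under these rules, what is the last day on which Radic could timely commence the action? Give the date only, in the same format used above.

The cause of action accrued on June 21, 2011, the date of the act.
2 years from June 21, 2011 is June 21, 2013.
The plaintiff's legal incapacity from December 25, 2011 to January 24, 2013 tolled the period for 396 days, extending the deadline to July 22, 2014.
The period was tolled for 403 days by the written tolling agreement (November 19, 2013 to December 27, 2014), pushing the deadline to August 29, 2015.
The pending related arbitration from March 5, 2015 to August 16, 2015 tolled the period for 164 days, extending the deadline to February 9, 2016.
Nothing else in the chronology tolls or restarts the period.

February 9, 2016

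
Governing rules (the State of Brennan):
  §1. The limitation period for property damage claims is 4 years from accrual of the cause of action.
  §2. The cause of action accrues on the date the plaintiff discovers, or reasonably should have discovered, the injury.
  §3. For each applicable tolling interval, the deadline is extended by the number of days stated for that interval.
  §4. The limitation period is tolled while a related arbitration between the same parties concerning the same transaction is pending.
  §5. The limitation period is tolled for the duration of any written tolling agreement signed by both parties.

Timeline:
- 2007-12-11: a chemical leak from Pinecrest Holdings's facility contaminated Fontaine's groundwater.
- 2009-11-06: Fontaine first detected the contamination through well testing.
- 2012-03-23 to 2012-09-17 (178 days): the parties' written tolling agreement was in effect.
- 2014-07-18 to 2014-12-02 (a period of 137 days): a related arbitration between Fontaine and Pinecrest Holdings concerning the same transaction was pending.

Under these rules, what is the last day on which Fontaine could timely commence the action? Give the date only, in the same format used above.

Accrual is tied to discovery, so the period began on 2009-11-06 rather than on 2007-12-11 when the act occurred.
Adding the 4 years base period to 2009-11-06 gives a deadline of 2013-11-06, before any tolling.
The period was tolled for 178 days by the written tolling agreement (2012-03-23 to 2012-09-17), pushing the deadline to 2014-05-03.
By the time the pending related arbitration began on 2014-07-18, the limitation period had already expired on 2014-05-03; that interval cannot revive it.

2014-05-03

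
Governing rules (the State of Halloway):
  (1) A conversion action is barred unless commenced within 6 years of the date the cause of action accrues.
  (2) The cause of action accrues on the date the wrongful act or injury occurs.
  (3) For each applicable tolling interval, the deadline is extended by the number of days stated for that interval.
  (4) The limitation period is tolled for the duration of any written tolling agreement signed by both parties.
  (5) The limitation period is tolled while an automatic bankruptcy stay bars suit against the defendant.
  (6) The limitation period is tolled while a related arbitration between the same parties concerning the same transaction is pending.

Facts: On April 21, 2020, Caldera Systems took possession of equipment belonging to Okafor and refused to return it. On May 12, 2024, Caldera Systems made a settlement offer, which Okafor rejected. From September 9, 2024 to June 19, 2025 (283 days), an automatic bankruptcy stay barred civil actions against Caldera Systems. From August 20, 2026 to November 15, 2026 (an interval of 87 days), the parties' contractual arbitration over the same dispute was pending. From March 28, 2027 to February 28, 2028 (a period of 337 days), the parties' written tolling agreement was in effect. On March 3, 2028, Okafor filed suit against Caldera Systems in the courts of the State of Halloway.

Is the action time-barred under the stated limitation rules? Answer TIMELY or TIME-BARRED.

TIMELY

The limitation period began to run on April 21, 2020.
Adding the 6 years base period to April 21, 2020 gives a deadline of April 21, 2026, before any tolling.
The period was tolled for 283 days by the automatic bankruptcy stay (September 9, 2024 to June 19, 2025), pushing the deadline to January 29, 2027.
The pending related arbitration from August 20, 2026 to November 15, 2026 tolled the period for 87 days, extending the deadline to April 26, 2027.
The period was tolled for 337 days by the written tolling agreement (March 28, 2027 to February 28, 2028), pushing the deadline to March 28, 2028.
Nothing else in the chronology tolls or restarts the period.
Okafor filed on March 3, 2028, before the March 28, 2028 deadline, so the action is timely.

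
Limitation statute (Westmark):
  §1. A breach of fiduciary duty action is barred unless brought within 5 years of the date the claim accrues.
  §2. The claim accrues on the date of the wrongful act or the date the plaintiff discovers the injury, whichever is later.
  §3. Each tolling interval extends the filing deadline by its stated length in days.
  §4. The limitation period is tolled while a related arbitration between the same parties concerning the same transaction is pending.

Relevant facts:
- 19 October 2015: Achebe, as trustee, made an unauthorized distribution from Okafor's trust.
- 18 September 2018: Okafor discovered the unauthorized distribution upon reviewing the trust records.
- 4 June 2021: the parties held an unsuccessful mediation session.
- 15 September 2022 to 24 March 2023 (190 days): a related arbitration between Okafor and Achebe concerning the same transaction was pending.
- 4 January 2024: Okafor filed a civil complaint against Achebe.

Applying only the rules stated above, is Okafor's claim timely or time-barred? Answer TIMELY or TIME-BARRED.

Because discovery on 18 September 2018 post-dates the 19 October 2015 act, accrual under the later-of rule falls on 18 September 2018.
The untolled deadline — 5 years after 18 September 2018 — is 18 September 2023.
Because the pending related arbitration ran from 15 September 2022 to 24 March 2023, the deadline is extended by 190 days to 26 March 2024.
Nothing else in the chronology tolls or restarts the period.
The 4 January 2024 filing precedes the 26 March 2024 deadline; the claim is timely.

TIMELY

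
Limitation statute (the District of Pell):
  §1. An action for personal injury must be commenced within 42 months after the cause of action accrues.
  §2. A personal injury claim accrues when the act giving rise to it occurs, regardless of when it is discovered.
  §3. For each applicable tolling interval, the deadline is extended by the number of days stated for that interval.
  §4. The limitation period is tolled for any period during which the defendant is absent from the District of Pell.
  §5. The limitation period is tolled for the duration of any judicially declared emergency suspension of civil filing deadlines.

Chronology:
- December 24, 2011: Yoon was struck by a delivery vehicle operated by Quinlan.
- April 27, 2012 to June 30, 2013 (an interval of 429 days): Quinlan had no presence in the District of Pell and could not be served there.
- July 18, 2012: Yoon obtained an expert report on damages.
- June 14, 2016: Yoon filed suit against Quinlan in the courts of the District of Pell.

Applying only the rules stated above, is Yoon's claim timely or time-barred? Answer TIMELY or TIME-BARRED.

TIMELY

The limitation period began to run on December 24, 2011.
The untolled deadline — 42 months after December 24, 2011 — is June 24, 2015.
The period was tolled for 429 days by the defendant's absence from the jurisdiction (April 27, 2012 to June 30, 2013), pushing the deadline to August 26, 2016.
The other events in the timeline have no effect on the limitation period under the stated rules.
Yoon filed on June 14, 2016, before the August 26, 2016 deadline, so the action is timely.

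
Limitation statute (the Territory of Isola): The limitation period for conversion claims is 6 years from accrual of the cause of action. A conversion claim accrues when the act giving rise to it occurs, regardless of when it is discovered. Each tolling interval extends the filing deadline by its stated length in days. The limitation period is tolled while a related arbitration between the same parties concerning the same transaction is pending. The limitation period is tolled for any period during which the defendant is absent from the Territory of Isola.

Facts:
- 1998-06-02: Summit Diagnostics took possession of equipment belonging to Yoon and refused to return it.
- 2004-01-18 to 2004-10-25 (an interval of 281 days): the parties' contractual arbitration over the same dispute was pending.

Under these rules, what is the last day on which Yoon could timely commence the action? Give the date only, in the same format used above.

The claim accrued on 1998-06-02, when the wrongful act occurred.
6 years from 1998-06-02 is 2004-06-02.
The period was tolled for 281 days by the pending related arbitration (2004-01-18 to 2004-10-25), pushing the deadline to 2005-03-10.

2005-03-10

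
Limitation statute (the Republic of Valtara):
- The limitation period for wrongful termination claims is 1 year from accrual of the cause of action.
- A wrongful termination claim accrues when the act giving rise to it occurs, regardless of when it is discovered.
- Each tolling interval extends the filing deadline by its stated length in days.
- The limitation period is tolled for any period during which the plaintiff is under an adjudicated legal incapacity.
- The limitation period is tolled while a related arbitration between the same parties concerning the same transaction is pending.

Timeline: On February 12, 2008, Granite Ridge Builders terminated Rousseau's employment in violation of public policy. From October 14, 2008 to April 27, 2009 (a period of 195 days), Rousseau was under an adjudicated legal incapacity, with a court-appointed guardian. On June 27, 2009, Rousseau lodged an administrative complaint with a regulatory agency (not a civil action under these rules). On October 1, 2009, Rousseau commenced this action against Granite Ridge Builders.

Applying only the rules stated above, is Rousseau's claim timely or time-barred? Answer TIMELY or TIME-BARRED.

TIME-BARRED

The cause of action accrued on February 12, 2008, the date of the act.
1 year from February 12, 2008 is February 12, 2009.
Because the plaintiff's legal incapacity ran from October 14, 2008 to April 27, 2009, the deadline is extended by 195 days to August 26, 2009.
The other events in the timeline have no effect on the limitation period under the stated rules.
The October 1, 2009 filing falls after the August 26, 2009 deadline; the claim is time-barred.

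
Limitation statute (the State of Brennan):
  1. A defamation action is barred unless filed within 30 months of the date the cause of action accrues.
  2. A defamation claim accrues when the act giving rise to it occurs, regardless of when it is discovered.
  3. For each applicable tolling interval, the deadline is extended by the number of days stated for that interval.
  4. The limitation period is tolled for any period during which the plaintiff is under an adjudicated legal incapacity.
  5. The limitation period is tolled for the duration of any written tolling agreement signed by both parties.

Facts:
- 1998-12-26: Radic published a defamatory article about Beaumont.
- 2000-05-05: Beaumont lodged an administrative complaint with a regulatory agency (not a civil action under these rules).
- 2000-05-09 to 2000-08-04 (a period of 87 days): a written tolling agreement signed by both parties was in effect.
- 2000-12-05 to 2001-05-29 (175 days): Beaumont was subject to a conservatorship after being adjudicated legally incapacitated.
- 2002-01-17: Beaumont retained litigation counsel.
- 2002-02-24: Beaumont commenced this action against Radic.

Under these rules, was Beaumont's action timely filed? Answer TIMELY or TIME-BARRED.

The limitation period began to run on 1998-12-26.
The untolled deadline — 30 months after 1998-12-26 — is 2001-06-26.
The written tolling agreement from 2000-05-09 to 2000-08-04 tolled the period for 87 days, extending the deadline to 2001-09-21.
The plaintiff's legal incapacity from 2000-12-05 to 2001-05-29 tolled the period for 175 days, extending the deadline to 2002-03-15.
Nothing else in the chronology tolls or restarts the period.
The 2002-02-24 filing precedes the 2002-03-15 deadline; the claim is timely.

TIMELY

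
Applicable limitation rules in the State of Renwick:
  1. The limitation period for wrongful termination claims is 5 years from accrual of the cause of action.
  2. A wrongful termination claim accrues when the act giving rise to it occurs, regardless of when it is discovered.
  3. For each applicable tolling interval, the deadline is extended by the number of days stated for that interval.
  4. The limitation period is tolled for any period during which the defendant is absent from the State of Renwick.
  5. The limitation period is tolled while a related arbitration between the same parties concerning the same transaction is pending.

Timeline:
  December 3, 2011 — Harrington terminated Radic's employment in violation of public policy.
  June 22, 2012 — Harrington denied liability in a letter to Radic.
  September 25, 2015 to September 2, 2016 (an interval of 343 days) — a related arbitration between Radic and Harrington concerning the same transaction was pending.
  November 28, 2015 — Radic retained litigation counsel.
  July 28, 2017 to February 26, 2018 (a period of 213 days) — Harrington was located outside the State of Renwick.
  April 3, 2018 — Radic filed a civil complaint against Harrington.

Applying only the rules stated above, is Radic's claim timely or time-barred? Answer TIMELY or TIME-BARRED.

TIMELY

The cause of action accrued on December 3, 2011, the date of the act.
Adding the 5 years base period to December 3, 2011 gives a deadline of December 3, 2016, before any tolling.
The period was tolled for 343 days by the pending related arbitration (September 25, 2015 to September 2, 2016), pushing the deadline to November 11, 2017.
Because the defendant's absence from the jurisdiction ran from July 28, 2017 to February 26, 2018, the deadline is extended by 213 days to June 12, 2018.
Nothing else in the chronology tolls or restarts the period.
The April 3, 2018 filing precedes the June 12, 2018 deadline; the claim is timely.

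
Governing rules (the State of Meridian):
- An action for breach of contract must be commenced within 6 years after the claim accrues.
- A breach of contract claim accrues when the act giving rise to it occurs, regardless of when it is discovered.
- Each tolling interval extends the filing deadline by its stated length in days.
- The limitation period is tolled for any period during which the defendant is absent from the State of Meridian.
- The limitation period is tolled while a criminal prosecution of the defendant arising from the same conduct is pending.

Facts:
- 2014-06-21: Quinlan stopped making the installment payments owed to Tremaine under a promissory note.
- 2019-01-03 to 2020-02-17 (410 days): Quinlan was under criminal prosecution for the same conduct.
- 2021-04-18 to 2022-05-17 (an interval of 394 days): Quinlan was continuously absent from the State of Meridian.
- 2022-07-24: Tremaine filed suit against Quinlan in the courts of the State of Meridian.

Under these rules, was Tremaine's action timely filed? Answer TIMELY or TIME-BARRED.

The claim accrued on 2014-06-21, the date of the act.
6 years from 2014-06-21 is 2020-06-21.
Because the pending criminal prosecution ran from 2019-01-03 to 2020-02-17, the deadline is extended by 410 days to 2021-08-05.
Because the defendant's absence from the jurisdiction ran from 2021-04-18 to 2022-05-17, the deadline is extended by 394 days to 2022-09-03.
Tremaine filed on 2022-07-24, before the 2022-09-03 deadline, so the action is timely.

TIMELY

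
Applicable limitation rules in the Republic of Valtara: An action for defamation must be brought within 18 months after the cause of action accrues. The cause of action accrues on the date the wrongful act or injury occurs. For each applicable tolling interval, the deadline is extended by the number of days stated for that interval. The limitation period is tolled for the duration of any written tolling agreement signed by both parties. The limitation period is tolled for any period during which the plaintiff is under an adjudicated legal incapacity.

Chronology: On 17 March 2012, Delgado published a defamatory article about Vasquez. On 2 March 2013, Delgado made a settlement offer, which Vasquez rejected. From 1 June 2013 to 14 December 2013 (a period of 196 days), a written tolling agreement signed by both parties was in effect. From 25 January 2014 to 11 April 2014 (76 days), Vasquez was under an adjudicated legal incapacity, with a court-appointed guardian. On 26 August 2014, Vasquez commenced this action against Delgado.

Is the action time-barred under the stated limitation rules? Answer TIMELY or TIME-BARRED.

TIME-BARRED

The limitation period began to run on 17 March 2012.
18 months from 17 March 2012 is 17 September 2013.
The period was tolled for 196 days by the written tolling agreement (1 June 2013 to 14 December 2013), pushing the deadline to 1 April 2014.
Because the plaintiff's legal incapacity ran from 25 January 2014 to 11 April 2014, the deadline is extended by 76 days to 16 June 2014.
Nothing else in the chronology tolls or restarts the period.
Vasquez filed on 26 August 2014, after the 16 June 2014 deadline, so the action is time-barred.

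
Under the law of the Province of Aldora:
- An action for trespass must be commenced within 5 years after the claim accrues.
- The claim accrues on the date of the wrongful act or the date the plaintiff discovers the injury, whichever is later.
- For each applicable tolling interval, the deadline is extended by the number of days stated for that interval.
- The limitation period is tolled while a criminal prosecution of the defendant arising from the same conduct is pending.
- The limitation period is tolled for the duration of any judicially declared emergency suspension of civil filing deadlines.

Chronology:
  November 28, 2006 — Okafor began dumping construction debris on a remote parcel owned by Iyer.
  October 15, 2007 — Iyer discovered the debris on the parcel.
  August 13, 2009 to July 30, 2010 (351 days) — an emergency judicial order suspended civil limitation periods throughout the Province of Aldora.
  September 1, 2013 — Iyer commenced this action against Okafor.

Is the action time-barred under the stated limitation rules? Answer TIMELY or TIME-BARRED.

TIMELY

Taking the later of the act (November 28, 2006) and discovery (October 15, 2007), the claim accrued on October 15, 2007.
Adding the 5 years base period to October 15, 2007 gives a deadline of October 15, 2012, before any tolling.
The emergency suspension of filing deadlines from August 13, 2009 to July 30, 2010 tolled the period for 351 days, extending the deadline to October 1, 2013.
Filing on September 1, 2013 beat the October 1, 2013 deadline — the action is timely.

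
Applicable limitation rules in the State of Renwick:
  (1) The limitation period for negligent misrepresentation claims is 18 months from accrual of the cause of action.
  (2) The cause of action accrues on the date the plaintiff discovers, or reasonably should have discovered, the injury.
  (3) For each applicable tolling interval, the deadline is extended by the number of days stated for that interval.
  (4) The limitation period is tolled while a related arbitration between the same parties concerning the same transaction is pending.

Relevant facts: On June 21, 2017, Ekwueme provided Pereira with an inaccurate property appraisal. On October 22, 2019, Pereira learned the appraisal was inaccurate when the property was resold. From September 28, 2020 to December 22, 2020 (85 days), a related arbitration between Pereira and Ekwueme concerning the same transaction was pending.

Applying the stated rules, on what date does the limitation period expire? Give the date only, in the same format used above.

Accrual is tied to discovery, so the period began on October 22, 2019 rather than on June 21, 2017 when the act occurred.
Adding the 18 months base period to October 22, 2019 gives a deadline of April 22, 2021, before any tolling.
The pending related arbitration from September 28, 2020 to December 22, 2020 tolled the period for 85 days, extending the deadline to July 16, 2021.

July 16, 2021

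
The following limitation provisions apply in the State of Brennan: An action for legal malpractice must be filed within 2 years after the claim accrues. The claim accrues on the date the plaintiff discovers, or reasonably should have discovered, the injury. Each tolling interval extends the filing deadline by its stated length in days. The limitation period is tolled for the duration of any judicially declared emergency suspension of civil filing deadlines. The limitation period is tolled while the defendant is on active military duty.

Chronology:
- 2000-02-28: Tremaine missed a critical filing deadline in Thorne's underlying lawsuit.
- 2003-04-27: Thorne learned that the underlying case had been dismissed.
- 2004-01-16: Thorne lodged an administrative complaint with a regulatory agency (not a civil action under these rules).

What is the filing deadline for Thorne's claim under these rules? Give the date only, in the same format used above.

2005-04-27

The claim did not accrue until Thorne discovered the injury on 2003-04-27; the 2000-02-28 act date does not start the clock under the stated rule.
2 years from 2003-04-27 is 2005-04-27.
Nothing else in the chronology tolls or restarts the period.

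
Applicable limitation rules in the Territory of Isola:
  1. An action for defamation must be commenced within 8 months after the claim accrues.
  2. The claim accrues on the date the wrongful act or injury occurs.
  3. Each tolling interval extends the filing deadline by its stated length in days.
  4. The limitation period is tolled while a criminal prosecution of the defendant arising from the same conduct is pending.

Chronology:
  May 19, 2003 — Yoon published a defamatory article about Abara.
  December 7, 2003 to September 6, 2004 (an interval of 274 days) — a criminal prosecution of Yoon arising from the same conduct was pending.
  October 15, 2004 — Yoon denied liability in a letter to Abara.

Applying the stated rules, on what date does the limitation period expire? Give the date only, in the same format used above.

The claim accrued on May 19, 2003, when the wrongful act occurred.
Adding the 8 months base period to May 19, 2003 gives a deadline of January 19, 2004, before any tolling.
The pending criminal prosecution from December 7, 2003 to September 6, 2004 tolled the period for 274 days, extending the deadline to October 19, 2004.
Nothing else in the chronology tolls or restarts the period.

October 19, 2004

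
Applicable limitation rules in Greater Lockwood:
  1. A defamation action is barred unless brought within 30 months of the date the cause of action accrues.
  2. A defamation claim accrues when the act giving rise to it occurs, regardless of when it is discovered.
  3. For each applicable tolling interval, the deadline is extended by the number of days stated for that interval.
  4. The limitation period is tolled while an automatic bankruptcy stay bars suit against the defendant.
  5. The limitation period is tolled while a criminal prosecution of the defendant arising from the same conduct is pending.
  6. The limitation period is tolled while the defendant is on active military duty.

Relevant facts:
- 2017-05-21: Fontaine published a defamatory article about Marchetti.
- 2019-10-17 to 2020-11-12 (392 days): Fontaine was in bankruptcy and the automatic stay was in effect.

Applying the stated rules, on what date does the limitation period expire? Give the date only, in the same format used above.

2020-12-17

The limitation period began to run on 2017-05-21.
The untolled deadline — 30 months after 2017-05-21 — is 2019-11-21.
The period was tolled for 392 days by the automatic bankruptcy stay (2019-10-17 to 2020-11-12), pushing the deadline to 2020-12-17.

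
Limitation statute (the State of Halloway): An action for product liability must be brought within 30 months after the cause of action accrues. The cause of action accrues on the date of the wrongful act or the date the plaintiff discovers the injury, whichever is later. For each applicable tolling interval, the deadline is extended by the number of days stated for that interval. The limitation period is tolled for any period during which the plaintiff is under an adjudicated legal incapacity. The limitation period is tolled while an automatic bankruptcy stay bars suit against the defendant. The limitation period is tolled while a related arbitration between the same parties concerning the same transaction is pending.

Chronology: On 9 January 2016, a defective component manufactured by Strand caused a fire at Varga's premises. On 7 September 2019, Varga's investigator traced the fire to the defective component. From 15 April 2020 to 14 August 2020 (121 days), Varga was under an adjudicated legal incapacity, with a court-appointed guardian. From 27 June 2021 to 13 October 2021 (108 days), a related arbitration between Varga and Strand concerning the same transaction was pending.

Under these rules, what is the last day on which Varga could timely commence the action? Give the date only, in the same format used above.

22 October 2022

The claim accrued on 7 September 2019 — the later of the 9 January 2016 act and the 7 September 2019 discovery.
30 months from 7 September 2019 is 7 March 2022.
Because the plaintiff's legal incapacity ran from 15 April 2020 to 14 August 2020, the deadline is extended by 121 days to 6 July 2022.
The period was tolled for 108 days by the pending related arbitration (27 June 2021 to 13 October 2021), pushing the deadline to 22 October 2022.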